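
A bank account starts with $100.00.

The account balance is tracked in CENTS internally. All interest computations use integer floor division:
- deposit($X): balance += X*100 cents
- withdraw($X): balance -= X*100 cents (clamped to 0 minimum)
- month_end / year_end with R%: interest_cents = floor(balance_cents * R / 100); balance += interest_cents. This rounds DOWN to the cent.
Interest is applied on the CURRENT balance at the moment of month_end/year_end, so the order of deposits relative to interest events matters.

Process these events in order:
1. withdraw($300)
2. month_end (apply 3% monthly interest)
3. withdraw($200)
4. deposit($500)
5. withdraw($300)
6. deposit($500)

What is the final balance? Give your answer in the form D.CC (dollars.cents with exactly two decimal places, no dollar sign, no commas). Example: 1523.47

Answer: 700.00

Derivation:
After 1 (withdraw($300)): balance=$0.00 total_interest=$0.00
After 2 (month_end (apply 3% monthly interest)): balance=$0.00 total_interest=$0.00
After 3 (withdraw($200)): balance=$0.00 total_interest=$0.00
After 4 (deposit($500)): balance=$500.00 total_interest=$0.00
After 5 (withdraw($300)): balance=$200.00 total_interest=$0.00
After 6 (deposit($500)): balance=$700.00 total_interest=$0.00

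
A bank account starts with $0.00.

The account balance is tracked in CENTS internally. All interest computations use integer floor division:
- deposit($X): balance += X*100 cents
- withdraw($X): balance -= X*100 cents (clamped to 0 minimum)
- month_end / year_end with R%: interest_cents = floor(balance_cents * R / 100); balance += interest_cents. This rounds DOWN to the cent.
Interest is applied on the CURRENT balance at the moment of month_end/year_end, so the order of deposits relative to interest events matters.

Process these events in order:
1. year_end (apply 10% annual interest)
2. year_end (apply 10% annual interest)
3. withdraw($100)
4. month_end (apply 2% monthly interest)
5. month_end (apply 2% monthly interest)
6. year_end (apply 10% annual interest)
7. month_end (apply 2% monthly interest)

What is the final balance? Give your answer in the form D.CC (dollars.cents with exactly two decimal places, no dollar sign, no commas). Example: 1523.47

Answer: 0.00

Derivation:
After 1 (year_end (apply 10% annual interest)): balance=$0.00 total_interest=$0.00
After 2 (year_end (apply 10% annual interest)): balance=$0.00 total_interest=$0.00
After 3 (withdraw($100)): balance=$0.00 total_interest=$0.00
After 4 (month_end (apply 2% monthly interest)): balance=$0.00 total_interest=$0.00
After 5 (month_end (apply 2% monthly interest)): balance=$0.00 total_interest=$0.00
After 6 (year_end (apply 10% annual interest)): balance=$0.00 total_interest=$0.00
After 7 (month_end (apply 2% monthly interest)): balance=$0.00 total_interest=$0.00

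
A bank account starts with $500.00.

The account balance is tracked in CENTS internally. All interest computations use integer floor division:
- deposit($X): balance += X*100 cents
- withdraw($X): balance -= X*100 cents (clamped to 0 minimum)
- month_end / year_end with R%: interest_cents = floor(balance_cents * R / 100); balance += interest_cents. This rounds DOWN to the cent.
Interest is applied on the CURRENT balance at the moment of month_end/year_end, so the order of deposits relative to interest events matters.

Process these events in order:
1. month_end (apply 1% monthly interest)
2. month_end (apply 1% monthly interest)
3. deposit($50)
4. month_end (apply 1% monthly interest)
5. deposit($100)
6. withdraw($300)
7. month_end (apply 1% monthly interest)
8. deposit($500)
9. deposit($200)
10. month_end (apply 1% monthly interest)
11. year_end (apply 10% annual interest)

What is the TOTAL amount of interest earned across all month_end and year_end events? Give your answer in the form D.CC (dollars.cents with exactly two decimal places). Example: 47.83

Answer: 137.98

Derivation:
After 1 (month_end (apply 1% monthly interest)): balance=$505.00 total_interest=$5.00
After 2 (month_end (apply 1% monthly interest)): balance=$510.05 total_interest=$10.05
After 3 (deposit($50)): balance=$560.05 total_interest=$10.05
After 4 (month_end (apply 1% monthly interest)): balance=$565.65 total_interest=$15.65
After 5 (deposit($100)): balance=$665.65 total_interest=$15.65
After 6 (withdraw($300)): balance=$365.65 total_interest=$15.65
After 7 (month_end (apply 1% monthly interest)): balance=$369.30 total_interest=$19.30
After 8 (deposit($500)): balance=$869.30 total_interest=$19.30
After 9 (deposit($200)): balance=$1069.30 total_interest=$19.30
After 10 (month_end (apply 1% monthly interest)): balance=$1079.99 total_interest=$29.99
After 11 (year_end (apply 10% annual interest)): balance=$1187.98 total_interest=$137.98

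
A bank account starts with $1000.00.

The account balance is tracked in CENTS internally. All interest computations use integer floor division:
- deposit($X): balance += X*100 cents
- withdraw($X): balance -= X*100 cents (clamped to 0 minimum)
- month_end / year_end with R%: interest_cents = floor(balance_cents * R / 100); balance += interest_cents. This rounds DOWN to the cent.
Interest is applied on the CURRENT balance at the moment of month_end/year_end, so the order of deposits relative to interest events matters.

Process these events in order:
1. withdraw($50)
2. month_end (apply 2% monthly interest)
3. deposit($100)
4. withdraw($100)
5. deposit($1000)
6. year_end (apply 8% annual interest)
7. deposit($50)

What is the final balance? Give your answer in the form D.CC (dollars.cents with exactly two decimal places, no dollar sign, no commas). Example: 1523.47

After 1 (withdraw($50)): balance=$950.00 total_interest=$0.00
After 2 (month_end (apply 2% monthly interest)): balance=$969.00 total_interest=$19.00
After 3 (deposit($100)): balance=$1069.00 total_interest=$19.00
After 4 (withdraw($100)): balance=$969.00 total_interest=$19.00
After 5 (deposit($1000)): balance=$1969.00 total_interest=$19.00
After 6 (year_end (apply 8% annual interest)): balance=$2126.52 total_interest=$176.52
After 7 (deposit($50)): balance=$2176.52 total_interest=$176.52

Answer: 2176.52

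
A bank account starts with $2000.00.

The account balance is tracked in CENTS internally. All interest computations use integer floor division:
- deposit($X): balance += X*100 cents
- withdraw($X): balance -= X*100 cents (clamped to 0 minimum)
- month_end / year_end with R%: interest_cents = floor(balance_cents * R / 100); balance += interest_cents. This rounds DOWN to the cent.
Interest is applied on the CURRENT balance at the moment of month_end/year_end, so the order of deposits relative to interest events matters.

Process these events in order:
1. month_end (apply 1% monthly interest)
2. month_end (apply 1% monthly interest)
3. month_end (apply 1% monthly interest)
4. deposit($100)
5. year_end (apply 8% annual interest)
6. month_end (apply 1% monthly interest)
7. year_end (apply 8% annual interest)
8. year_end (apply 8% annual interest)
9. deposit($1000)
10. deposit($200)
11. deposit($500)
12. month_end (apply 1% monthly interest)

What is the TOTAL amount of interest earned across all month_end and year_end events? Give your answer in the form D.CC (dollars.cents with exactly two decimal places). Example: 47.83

Answer: 693.41

Derivation:
After 1 (month_end (apply 1% monthly interest)): balance=$2020.00 total_interest=$20.00
After 2 (month_end (apply 1% monthly interest)): balance=$2040.20 total_interest=$40.20
After 3 (month_end (apply 1% monthly interest)): balance=$2060.60 total_interest=$60.60
After 4 (deposit($100)): balance=$2160.60 total_interest=$60.60
After 5 (year_end (apply 8% annual interest)): balance=$2333.44 total_interest=$233.44
After 6 (month_end (apply 1% monthly interest)): balance=$2356.77 total_interest=$256.77
After 7 (year_end (apply 8% annual interest)): balance=$2545.31 total_interest=$445.31
After 8 (year_end (apply 8% annual interest)): balance=$2748.93 total_interest=$648.93
After 9 (deposit($1000)): balance=$3748.93 total_interest=$648.93
After 10 (deposit($200)): balance=$3948.93 total_interest=$648.93
After 11 (deposit($500)): balance=$4448.93 total_interest=$648.93
After 12 (month_end (apply 1% monthly interest)): balance=$4493.41 total_interest=$693.41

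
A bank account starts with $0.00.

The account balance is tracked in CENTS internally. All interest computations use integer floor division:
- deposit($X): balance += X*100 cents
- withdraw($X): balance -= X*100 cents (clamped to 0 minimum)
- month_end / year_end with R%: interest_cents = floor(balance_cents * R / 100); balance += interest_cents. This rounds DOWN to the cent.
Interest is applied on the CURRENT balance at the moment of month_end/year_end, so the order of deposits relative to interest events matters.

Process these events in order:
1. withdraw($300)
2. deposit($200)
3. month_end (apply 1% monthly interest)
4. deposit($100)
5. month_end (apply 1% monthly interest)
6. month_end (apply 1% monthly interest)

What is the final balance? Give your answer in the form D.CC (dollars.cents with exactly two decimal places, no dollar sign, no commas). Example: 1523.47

Answer: 308.07

Derivation:
After 1 (withdraw($300)): balance=$0.00 total_interest=$0.00
After 2 (deposit($200)): balance=$200.00 total_interest=$0.00
After 3 (month_end (apply 1% monthly interest)): balance=$202.00 total_interest=$2.00
After 4 (deposit($100)): balance=$302.00 total_interest=$2.00
After 5 (month_end (apply 1% monthly interest)): balance=$305.02 total_interest=$5.02
After 6 (month_end (apply 1% monthly interest)): balance=$308.07 total_interest=$8.07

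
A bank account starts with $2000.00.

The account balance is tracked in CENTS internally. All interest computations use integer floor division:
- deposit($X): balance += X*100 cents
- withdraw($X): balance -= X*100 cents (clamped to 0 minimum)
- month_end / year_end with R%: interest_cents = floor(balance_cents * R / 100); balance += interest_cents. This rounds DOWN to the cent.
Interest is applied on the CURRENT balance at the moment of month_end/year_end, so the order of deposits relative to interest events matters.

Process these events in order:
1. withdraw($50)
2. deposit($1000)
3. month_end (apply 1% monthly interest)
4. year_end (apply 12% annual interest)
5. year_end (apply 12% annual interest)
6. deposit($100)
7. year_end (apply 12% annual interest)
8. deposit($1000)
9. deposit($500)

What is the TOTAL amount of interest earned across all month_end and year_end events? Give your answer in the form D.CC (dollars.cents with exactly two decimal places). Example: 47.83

After 1 (withdraw($50)): balance=$1950.00 total_interest=$0.00
After 2 (deposit($1000)): balance=$2950.00 total_interest=$0.00
After 3 (month_end (apply 1% monthly interest)): balance=$2979.50 total_interest=$29.50
After 4 (year_end (apply 12% annual interest)): balance=$3337.04 total_interest=$387.04
After 5 (year_end (apply 12% annual interest)): balance=$3737.48 total_interest=$787.48
After 6 (deposit($100)): balance=$3837.48 total_interest=$787.48
After 7 (year_end (apply 12% annual interest)): balance=$4297.97 total_interest=$1247.97
After 8 (deposit($1000)): balance=$5297.97 total_interest=$1247.97
After 9 (deposit($500)): balance=$5797.97 total_interest=$1247.97

Answer: 1247.97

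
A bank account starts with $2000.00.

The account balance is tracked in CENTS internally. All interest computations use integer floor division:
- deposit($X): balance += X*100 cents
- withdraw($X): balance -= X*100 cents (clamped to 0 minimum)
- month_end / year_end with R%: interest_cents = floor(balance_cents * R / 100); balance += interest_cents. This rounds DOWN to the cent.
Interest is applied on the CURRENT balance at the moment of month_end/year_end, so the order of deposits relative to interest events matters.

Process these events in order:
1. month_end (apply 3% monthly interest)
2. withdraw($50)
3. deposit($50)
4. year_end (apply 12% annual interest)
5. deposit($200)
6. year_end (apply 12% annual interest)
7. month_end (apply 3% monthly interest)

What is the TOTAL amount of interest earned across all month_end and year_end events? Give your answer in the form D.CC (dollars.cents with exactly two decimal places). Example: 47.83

After 1 (month_end (apply 3% monthly interest)): balance=$2060.00 total_interest=$60.00
After 2 (withdraw($50)): balance=$2010.00 total_interest=$60.00
After 3 (deposit($50)): balance=$2060.00 total_interest=$60.00
After 4 (year_end (apply 12% annual interest)): balance=$2307.20 total_interest=$307.20
After 5 (deposit($200)): balance=$2507.20 total_interest=$307.20
After 6 (year_end (apply 12% annual interest)): balance=$2808.06 total_interest=$608.06
After 7 (month_end (apply 3% monthly interest)): balance=$2892.30 total_interest=$692.30

Answer: 692.30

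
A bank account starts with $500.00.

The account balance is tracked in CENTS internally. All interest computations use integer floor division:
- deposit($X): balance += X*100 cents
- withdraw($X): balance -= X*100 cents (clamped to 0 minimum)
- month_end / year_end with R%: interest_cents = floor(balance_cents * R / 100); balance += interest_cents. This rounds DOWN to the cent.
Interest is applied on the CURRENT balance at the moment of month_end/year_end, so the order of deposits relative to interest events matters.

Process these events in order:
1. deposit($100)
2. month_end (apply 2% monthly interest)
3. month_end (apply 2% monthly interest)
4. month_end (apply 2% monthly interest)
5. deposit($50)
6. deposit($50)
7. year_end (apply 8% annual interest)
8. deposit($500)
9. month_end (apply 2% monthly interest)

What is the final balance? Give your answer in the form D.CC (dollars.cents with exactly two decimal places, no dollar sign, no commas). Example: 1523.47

After 1 (deposit($100)): balance=$600.00 total_interest=$0.00
After 2 (month_end (apply 2% monthly interest)): balance=$612.00 total_interest=$12.00
After 3 (month_end (apply 2% monthly interest)): balance=$624.24 total_interest=$24.24
After 4 (month_end (apply 2% monthly interest)): balance=$636.72 total_interest=$36.72
After 5 (deposit($50)): balance=$686.72 total_interest=$36.72
After 6 (deposit($50)): balance=$736.72 total_interest=$36.72
After 7 (year_end (apply 8% annual interest)): balance=$795.65 total_interest=$95.65
After 8 (deposit($500)): balance=$1295.65 total_interest=$95.65
After 9 (month_end (apply 2% monthly interest)): balance=$1321.56 total_interest=$121.56

Answer: 1321.56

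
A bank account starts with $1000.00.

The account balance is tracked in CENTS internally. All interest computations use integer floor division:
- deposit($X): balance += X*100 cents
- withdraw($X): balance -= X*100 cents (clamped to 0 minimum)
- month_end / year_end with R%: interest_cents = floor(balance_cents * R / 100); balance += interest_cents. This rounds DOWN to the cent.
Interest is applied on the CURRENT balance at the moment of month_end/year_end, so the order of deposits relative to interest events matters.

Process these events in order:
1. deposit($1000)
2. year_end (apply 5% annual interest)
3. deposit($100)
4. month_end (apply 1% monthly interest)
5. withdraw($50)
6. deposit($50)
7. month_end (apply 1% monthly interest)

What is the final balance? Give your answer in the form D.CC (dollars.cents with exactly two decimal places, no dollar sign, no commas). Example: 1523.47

Answer: 2244.22

Derivation:
After 1 (deposit($1000)): balance=$2000.00 total_interest=$0.00
After 2 (year_end (apply 5% annual interest)): balance=$2100.00 total_interest=$100.00
After 3 (deposit($100)): balance=$2200.00 total_interest=$100.00
After 4 (month_end (apply 1% monthly interest)): balance=$2222.00 total_interest=$122.00
After 5 (withdraw($50)): balance=$2172.00 total_interest=$122.00
After 6 (deposit($50)): balance=$2222.00 total_interest=$122.00
After 7 (month_end (apply 1% monthly interest)): balance=$2244.22 total_interest=$144.22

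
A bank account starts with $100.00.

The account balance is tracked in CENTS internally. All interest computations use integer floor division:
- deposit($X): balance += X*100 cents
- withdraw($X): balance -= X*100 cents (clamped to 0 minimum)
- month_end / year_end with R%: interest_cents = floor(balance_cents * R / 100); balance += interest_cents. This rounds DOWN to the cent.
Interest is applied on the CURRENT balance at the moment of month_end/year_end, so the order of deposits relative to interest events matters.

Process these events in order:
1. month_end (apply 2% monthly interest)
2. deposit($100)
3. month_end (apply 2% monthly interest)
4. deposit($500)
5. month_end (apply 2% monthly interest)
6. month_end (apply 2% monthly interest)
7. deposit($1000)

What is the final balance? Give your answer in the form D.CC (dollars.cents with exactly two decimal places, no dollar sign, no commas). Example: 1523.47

Answer: 1734.56

Derivation:
After 1 (month_end (apply 2% monthly interest)): balance=$102.00 total_interest=$2.00
After 2 (deposit($100)): balance=$202.00 total_interest=$2.00
After 3 (month_end (apply 2% monthly interest)): balance=$206.04 total_interest=$6.04
After 4 (deposit($500)): balance=$706.04 total_interest=$6.04
After 5 (month_end (apply 2% monthly interest)): balance=$720.16 total_interest=$20.16
After 6 (month_end (apply 2% monthly interest)): balance=$734.56 total_interest=$34.56
After 7 (deposit($1000)): balance=$1734.56 total_interest=$34.56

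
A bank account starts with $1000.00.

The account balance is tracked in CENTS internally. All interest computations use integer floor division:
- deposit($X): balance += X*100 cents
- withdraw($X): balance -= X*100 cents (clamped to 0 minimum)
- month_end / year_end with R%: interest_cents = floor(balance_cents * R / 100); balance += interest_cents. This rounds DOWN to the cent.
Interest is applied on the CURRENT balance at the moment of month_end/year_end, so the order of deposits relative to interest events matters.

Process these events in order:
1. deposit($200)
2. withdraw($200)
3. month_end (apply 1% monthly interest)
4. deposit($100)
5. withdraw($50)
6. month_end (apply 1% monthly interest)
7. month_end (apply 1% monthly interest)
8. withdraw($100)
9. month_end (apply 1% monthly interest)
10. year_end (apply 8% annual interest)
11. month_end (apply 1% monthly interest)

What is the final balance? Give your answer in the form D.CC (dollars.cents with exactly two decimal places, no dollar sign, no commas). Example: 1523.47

After 1 (deposit($200)): balance=$1200.00 total_interest=$0.00
After 2 (withdraw($200)): balance=$1000.00 total_interest=$0.00
After 3 (month_end (apply 1% monthly interest)): balance=$1010.00 total_interest=$10.00
After 4 (deposit($100)): balance=$1110.00 total_interest=$10.00
After 5 (withdraw($50)): balance=$1060.00 total_interest=$10.00
After 6 (month_end (apply 1% monthly interest)): balance=$1070.60 total_interest=$20.60
After 7 (month_end (apply 1% monthly interest)): balance=$1081.30 total_interest=$31.30
After 8 (withdraw($100)): balance=$981.30 total_interest=$31.30
After 9 (month_end (apply 1% monthly interest)): balance=$991.11 total_interest=$41.11
After 10 (year_end (apply 8% annual interest)): balance=$1070.39 total_interest=$120.39
After 11 (month_end (apply 1% monthly interest)): balance=$1081.09 total_interest=$131.09

Answer: 1081.09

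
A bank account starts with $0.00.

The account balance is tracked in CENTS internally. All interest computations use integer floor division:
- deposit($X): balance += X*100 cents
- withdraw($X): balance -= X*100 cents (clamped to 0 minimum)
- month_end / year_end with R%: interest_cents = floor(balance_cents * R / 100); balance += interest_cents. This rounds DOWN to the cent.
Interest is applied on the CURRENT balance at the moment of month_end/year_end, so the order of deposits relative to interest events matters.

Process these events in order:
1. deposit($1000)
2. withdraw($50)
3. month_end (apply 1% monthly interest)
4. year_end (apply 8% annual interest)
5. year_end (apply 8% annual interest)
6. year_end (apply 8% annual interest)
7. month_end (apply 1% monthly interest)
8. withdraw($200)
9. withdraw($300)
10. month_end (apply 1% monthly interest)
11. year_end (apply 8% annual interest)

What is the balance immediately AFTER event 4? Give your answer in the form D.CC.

After 1 (deposit($1000)): balance=$1000.00 total_interest=$0.00
After 2 (withdraw($50)): balance=$950.00 total_interest=$0.00
After 3 (month_end (apply 1% monthly interest)): balance=$959.50 total_interest=$9.50
After 4 (year_end (apply 8% annual interest)): balance=$1036.26 total_interest=$86.26

Answer: 1036.26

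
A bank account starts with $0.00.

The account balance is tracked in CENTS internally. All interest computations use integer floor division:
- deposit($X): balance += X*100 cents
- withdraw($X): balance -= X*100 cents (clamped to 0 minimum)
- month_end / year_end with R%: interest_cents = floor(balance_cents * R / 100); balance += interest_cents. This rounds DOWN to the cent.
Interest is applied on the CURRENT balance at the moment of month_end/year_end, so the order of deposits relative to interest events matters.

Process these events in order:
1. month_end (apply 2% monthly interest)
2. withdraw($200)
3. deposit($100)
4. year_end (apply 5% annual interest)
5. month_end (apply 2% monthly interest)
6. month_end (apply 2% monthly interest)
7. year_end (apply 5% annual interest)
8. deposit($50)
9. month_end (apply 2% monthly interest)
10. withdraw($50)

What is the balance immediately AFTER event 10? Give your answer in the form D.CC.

After 1 (month_end (apply 2% monthly interest)): balance=$0.00 total_interest=$0.00
After 2 (withdraw($200)): balance=$0.00 total_interest=$0.00
After 3 (deposit($100)): balance=$100.00 total_interest=$0.00
After 4 (year_end (apply 5% annual interest)): balance=$105.00 total_interest=$5.00
After 5 (month_end (apply 2% monthly interest)): balance=$107.10 total_interest=$7.10
After 6 (month_end (apply 2% monthly interest)): balance=$109.24 total_interest=$9.24
After 7 (year_end (apply 5% annual interest)): balance=$114.70 total_interest=$14.70
After 8 (deposit($50)): balance=$164.70 total_interest=$14.70
After 9 (month_end (apply 2% monthly interest)): balance=$167.99 total_interest=$17.99
After 10 (withdraw($50)): balance=$117.99 total_interest=$17.99

Answer: 117.99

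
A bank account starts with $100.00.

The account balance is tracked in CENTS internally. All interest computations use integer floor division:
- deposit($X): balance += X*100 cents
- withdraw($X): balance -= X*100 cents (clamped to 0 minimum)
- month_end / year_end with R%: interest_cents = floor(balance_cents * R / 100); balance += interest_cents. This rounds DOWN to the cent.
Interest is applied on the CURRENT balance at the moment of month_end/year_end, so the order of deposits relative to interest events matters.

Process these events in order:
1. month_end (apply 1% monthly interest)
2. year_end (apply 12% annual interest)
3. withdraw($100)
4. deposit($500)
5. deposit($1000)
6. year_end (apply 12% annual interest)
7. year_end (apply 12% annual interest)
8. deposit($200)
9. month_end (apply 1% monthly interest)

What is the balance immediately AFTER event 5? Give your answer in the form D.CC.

Answer: 1513.12

Derivation:
After 1 (month_end (apply 1% monthly interest)): balance=$101.00 total_interest=$1.00
After 2 (year_end (apply 12% annual interest)): balance=$113.12 total_interest=$13.12
After 3 (withdraw($100)): balance=$13.12 total_interest=$13.12
After 4 (deposit($500)): balance=$513.12 total_interest=$13.12
After 5 (deposit($1000)): balance=$1513.12 total_interest=$13.12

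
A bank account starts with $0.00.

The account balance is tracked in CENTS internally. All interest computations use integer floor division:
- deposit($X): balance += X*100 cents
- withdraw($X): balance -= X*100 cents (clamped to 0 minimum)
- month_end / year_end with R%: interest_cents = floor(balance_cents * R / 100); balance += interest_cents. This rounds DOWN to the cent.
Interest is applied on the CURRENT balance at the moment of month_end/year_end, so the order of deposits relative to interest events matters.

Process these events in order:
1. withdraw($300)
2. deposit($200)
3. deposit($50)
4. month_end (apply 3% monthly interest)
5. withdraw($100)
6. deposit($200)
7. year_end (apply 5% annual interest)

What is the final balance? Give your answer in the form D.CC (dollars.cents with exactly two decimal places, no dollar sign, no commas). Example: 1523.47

After 1 (withdraw($300)): balance=$0.00 total_interest=$0.00
After 2 (deposit($200)): balance=$200.00 total_interest=$0.00
After 3 (deposit($50)): balance=$250.00 total_interest=$0.00
After 4 (month_end (apply 3% monthly interest)): balance=$257.50 total_interest=$7.50
After 5 (withdraw($100)): balance=$157.50 total_interest=$7.50
After 6 (deposit($200)): balance=$357.50 total_interest=$7.50
After 7 (year_end (apply 5% annual interest)): balance=$375.37 total_interest=$25.37

Answer: 375.37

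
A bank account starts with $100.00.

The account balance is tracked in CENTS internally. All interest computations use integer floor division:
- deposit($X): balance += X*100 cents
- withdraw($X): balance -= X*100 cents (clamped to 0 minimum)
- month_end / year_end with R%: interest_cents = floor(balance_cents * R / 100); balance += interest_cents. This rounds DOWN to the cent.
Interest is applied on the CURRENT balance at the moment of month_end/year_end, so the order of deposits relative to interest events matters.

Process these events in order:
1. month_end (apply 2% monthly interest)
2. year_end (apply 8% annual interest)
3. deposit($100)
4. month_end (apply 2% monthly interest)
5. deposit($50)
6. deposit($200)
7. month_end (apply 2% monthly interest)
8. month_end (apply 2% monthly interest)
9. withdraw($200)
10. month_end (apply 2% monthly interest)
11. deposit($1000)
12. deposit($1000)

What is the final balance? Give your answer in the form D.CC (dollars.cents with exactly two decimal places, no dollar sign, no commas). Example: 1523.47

After 1 (month_end (apply 2% monthly interest)): balance=$102.00 total_interest=$2.00
After 2 (year_end (apply 8% annual interest)): balance=$110.16 total_interest=$10.16
After 3 (deposit($100)): balance=$210.16 total_interest=$10.16
After 4 (month_end (apply 2% monthly interest)): balance=$214.36 total_interest=$14.36
After 5 (deposit($50)): balance=$264.36 total_interest=$14.36
After 6 (deposit($200)): balance=$464.36 total_interest=$14.36
After 7 (month_end (apply 2% monthly interest)): balance=$473.64 total_interest=$23.64
After 8 (month_end (apply 2% monthly interest)): balance=$483.11 total_interest=$33.11
After 9 (withdraw($200)): balance=$283.11 total_interest=$33.11
After 10 (month_end (apply 2% monthly interest)): balance=$288.77 total_interest=$38.77
After 11 (deposit($1000)): balance=$1288.77 total_interest=$38.77
After 12 (deposit($1000)): balance=$2288.77 total_interest=$38.77

Answer: 2288.77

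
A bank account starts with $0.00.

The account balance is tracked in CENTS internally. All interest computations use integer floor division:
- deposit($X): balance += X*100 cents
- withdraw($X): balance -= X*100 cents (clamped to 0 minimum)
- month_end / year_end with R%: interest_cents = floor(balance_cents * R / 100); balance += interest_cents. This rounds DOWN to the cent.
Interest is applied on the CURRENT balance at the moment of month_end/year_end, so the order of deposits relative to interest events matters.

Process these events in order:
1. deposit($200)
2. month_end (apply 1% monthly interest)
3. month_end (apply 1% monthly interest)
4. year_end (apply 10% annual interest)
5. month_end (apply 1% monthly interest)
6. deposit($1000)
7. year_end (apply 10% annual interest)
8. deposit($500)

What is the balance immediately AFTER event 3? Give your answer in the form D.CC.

Answer: 204.02

Derivation:
After 1 (deposit($200)): balance=$200.00 total_interest=$0.00
After 2 (month_end (apply 1% monthly interest)): balance=$202.00 total_interest=$2.00
After 3 (month_end (apply 1% monthly interest)): balance=$204.02 total_interest=$4.02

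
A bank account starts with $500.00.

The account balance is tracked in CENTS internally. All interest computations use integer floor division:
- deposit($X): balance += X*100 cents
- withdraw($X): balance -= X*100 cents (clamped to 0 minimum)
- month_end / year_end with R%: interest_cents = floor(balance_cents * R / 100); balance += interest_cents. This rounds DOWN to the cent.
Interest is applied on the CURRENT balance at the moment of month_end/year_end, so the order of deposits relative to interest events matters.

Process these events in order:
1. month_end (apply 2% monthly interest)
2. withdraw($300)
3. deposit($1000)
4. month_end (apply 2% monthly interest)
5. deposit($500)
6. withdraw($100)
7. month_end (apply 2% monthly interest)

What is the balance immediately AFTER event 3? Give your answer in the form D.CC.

Answer: 1210.00

Derivation:
After 1 (month_end (apply 2% monthly interest)): balance=$510.00 total_interest=$10.00
After 2 (withdraw($300)): balance=$210.00 total_interest=$10.00
After 3 (deposit($1000)): balance=$1210.00 total_interest=$10.00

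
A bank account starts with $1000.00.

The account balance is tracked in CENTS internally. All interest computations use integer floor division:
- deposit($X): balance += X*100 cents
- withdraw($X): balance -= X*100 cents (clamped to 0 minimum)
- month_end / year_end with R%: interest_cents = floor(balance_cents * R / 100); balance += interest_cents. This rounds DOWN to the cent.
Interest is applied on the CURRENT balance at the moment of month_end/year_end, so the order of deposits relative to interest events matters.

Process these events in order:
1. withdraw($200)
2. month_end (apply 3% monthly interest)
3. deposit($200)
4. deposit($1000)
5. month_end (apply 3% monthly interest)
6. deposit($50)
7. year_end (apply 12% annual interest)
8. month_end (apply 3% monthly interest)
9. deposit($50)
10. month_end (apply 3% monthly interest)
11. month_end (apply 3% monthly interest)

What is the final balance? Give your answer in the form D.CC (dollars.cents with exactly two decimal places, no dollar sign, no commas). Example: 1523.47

Answer: 2665.60

Derivation:
After 1 (withdraw($200)): balance=$800.00 total_interest=$0.00
After 2 (month_end (apply 3% monthly interest)): balance=$824.00 total_interest=$24.00
After 3 (deposit($200)): balance=$1024.00 total_interest=$24.00
After 4 (deposit($1000)): balance=$2024.00 total_interest=$24.00
After 5 (month_end (apply 3% monthly interest)): balance=$2084.72 total_interest=$84.72
After 6 (deposit($50)): balance=$2134.72 total_interest=$84.72
After 7 (year_end (apply 12% annual interest)): balance=$2390.88 total_interest=$340.88
After 8 (month_end (apply 3% monthly interest)): balance=$2462.60 total_interest=$412.60
After 9 (deposit($50)): balance=$2512.60 total_interest=$412.60
After 10 (month_end (apply 3% monthly interest)): balance=$2587.97 total_interest=$487.97
After 11 (month_end (apply 3% monthly interest)): balance=$2665.60 total_interest=$565.60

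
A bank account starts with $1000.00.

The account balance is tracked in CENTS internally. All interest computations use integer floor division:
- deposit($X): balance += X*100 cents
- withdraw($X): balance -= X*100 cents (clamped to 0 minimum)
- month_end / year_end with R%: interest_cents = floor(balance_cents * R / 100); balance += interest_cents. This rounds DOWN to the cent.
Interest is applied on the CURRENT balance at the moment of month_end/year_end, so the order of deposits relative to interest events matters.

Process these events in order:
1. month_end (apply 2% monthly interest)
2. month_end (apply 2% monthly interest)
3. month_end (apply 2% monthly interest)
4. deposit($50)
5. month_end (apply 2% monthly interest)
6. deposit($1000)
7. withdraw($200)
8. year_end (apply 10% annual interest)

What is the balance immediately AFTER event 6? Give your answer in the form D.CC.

After 1 (month_end (apply 2% monthly interest)): balance=$1020.00 total_interest=$20.00
After 2 (month_end (apply 2% monthly interest)): balance=$1040.40 total_interest=$40.40
After 3 (month_end (apply 2% monthly interest)): balance=$1061.20 total_interest=$61.20
After 4 (deposit($50)): balance=$1111.20 total_interest=$61.20
After 5 (month_end (apply 2% monthly interest)): balance=$1133.42 total_interest=$83.42
After 6 (deposit($1000)): balance=$2133.42 total_interest=$83.42

Answer: 2133.42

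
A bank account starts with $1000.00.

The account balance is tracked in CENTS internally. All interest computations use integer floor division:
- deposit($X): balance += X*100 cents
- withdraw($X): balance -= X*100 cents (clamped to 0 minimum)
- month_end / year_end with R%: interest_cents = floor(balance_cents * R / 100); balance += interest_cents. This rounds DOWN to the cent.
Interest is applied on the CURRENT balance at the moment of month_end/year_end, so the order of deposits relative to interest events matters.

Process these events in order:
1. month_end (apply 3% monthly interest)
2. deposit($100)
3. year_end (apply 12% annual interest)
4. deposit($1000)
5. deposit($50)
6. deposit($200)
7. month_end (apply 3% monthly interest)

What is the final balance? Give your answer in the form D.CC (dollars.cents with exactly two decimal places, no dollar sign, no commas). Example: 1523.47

Answer: 2591.06

Derivation:
After 1 (month_end (apply 3% monthly interest)): balance=$1030.00 total_interest=$30.00
After 2 (deposit($100)): balance=$1130.00 total_interest=$30.00
After 3 (year_end (apply 12% annual interest)): balance=$1265.60 total_interest=$165.60
After 4 (deposit($1000)): balance=$2265.60 total_interest=$165.60
After 5 (deposit($50)): balance=$2315.60 total_interest=$165.60
After 6 (deposit($200)): balance=$2515.60 total_interest=$165.60
After 7 (month_end (apply 3% monthly interest)): balance=$2591.06 total_interest=$241.06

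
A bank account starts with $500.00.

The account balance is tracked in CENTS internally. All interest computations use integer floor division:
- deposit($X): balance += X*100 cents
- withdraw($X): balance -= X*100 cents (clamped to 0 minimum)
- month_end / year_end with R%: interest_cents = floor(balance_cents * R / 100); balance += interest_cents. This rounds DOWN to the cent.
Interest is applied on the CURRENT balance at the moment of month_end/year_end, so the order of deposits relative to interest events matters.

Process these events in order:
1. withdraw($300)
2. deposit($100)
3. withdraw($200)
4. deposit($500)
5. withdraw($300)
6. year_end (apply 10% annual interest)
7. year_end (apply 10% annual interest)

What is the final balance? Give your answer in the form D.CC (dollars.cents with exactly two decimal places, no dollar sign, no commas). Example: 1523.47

After 1 (withdraw($300)): balance=$200.00 total_interest=$0.00
After 2 (deposit($100)): balance=$300.00 total_interest=$0.00
After 3 (withdraw($200)): balance=$100.00 total_interest=$0.00
After 4 (deposit($500)): balance=$600.00 total_interest=$0.00
After 5 (withdraw($300)): balance=$300.00 total_interest=$0.00
After 6 (year_end (apply 10% annual interest)): balance=$330.00 total_interest=$30.00
After 7 (year_end (apply 10% annual interest)): balance=$363.00 total_interest=$63.00

Answer: 363.00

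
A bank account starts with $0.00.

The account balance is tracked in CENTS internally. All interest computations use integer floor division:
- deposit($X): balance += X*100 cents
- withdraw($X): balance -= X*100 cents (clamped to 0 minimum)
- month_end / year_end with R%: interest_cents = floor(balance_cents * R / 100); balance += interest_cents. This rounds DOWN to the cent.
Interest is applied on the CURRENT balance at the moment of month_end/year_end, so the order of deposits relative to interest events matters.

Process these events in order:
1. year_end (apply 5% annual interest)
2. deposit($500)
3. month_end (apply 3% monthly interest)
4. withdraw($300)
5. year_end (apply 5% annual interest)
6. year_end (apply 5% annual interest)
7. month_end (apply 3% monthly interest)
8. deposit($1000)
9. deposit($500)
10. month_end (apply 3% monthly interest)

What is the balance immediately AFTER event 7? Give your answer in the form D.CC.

After 1 (year_end (apply 5% annual interest)): balance=$0.00 total_interest=$0.00
After 2 (deposit($500)): balance=$500.00 total_interest=$0.00
After 3 (month_end (apply 3% monthly interest)): balance=$515.00 total_interest=$15.00
After 4 (withdraw($300)): balance=$215.00 total_interest=$15.00
After 5 (year_end (apply 5% annual interest)): balance=$225.75 total_interest=$25.75
After 6 (year_end (apply 5% annual interest)): balance=$237.03 total_interest=$37.03
After 7 (month_end (apply 3% monthly interest)): balance=$244.14 total_interest=$44.14

Answer: 244.14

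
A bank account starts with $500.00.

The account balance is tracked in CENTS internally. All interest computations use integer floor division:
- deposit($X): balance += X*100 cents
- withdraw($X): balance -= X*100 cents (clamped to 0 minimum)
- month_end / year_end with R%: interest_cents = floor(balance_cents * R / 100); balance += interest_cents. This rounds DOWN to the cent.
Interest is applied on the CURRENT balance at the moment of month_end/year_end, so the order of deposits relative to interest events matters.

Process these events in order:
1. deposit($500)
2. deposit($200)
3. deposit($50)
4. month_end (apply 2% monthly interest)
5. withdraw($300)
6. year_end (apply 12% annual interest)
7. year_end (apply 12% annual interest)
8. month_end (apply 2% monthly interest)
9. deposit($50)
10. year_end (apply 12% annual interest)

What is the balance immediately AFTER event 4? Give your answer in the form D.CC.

Answer: 1275.00

Derivation:
After 1 (deposit($500)): balance=$1000.00 total_interest=$0.00
After 2 (deposit($200)): balance=$1200.00 total_interest=$0.00
After 3 (deposit($50)): balance=$1250.00 total_interest=$0.00
After 4 (month_end (apply 2% monthly interest)): balance=$1275.00 total_interest=$25.00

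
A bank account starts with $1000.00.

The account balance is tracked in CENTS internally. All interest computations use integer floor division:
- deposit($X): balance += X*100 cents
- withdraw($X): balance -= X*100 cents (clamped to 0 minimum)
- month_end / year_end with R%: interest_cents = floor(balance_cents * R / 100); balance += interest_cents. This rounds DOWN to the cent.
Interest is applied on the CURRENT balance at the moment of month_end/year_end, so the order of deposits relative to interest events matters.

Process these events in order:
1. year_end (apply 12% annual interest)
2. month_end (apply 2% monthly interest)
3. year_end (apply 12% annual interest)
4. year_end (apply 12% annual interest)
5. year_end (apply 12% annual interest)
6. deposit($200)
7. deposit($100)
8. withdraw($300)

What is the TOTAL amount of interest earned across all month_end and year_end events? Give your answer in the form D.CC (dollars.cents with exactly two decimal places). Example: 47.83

After 1 (year_end (apply 12% annual interest)): balance=$1120.00 total_interest=$120.00
After 2 (month_end (apply 2% monthly interest)): balance=$1142.40 total_interest=$142.40
After 3 (year_end (apply 12% annual interest)): balance=$1279.48 total_interest=$279.48
After 4 (year_end (apply 12% annual interest)): balance=$1433.01 total_interest=$433.01
After 5 (year_end (apply 12% annual interest)): balance=$1604.97 total_interest=$604.97
After 6 (deposit($200)): balance=$1804.97 total_interest=$604.97
After 7 (deposit($100)): balance=$1904.97 total_interest=$604.97
After 8 (withdraw($300)): balance=$1604.97 total_interest=$604.97

Answer: 604.97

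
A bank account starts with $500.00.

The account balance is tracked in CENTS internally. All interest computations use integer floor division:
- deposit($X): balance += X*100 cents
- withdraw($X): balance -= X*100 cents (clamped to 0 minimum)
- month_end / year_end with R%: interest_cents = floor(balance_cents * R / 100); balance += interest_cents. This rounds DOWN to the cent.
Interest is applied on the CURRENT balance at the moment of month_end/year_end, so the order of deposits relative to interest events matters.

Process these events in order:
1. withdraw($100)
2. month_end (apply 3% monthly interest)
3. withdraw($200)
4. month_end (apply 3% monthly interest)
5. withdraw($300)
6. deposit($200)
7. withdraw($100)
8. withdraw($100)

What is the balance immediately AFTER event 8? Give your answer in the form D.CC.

After 1 (withdraw($100)): balance=$400.00 total_interest=$0.00
After 2 (month_end (apply 3% monthly interest)): balance=$412.00 total_interest=$12.00
After 3 (withdraw($200)): balance=$212.00 total_interest=$12.00
After 4 (month_end (apply 3% monthly interest)): balance=$218.36 total_interest=$18.36
After 5 (withdraw($300)): balance=$0.00 total_interest=$18.36
After 6 (deposit($200)): balance=$200.00 total_interest=$18.36
After 7 (withdraw($100)): balance=$100.00 total_interest=$18.36
After 8 (withdraw($100)): balance=$0.00 total_interest=$18.36

Answer: 0.00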